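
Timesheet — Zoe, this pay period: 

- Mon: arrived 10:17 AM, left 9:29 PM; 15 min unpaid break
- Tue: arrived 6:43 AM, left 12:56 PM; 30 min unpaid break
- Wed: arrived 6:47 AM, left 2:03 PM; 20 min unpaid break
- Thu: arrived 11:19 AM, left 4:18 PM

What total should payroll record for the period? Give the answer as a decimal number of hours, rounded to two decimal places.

28.58 hours

Mon: 10:17 AM–9:29 PM = 11 h 12 min; less 15 min break → 10 h 57 min
Tue: 6:43 AM–12:56 PM = 6 h 13 min; less 30 min break → 5 h 43 min
Wed: 6:47 AM–2:03 PM = 7 h 16 min; less 20 min break → 6 h 56 min
Thu: 11:19 AM–4:18 PM = 4 h 59 min
Total: 10 h 57 min + 5 h 43 min + 6 h 56 min + 4 h 59 min = 28 h 35 min.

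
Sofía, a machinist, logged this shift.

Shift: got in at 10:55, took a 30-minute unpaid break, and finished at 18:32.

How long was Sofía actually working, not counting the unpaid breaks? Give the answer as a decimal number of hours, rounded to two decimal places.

7.12 hours

Shift: 10:55–18:32 = 7 h 37 min; less 30 min break → 7 h 7 min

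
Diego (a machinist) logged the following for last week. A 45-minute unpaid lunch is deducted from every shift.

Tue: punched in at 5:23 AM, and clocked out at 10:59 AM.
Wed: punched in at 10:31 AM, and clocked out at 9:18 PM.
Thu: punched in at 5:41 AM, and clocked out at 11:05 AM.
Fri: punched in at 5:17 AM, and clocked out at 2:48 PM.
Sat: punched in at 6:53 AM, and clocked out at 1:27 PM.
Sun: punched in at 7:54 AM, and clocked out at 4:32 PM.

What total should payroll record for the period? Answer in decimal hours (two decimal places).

Tue: 5:23 AM–10:59 AM = 5 h 36 min; less 45 min break → 4 h 51 min
Wed: 10:31 AM–9:18 PM = 10 h 47 min; less 45 min break → 10 h 2 min
Thu: 5:41 AM–11:05 AM = 5 h 24 min; less 45 min break → 4 h 39 min
Fri: 5:17 AM–2:48 PM = 9 h 31 min; less 45 min break → 8 h 46 min
Sat: 6:53 AM–1:27 PM = 6 h 34 min; less 45 min break → 5 h 49 min
Sun: 7:54 AM–4:32 PM = 8 h 38 min; less 45 min break → 7 h 53 min
Total: 4 h 51 min + 10 h 2 min + 4 h 39 min + 8 h 46 min + 5 h 49 min + 7 h 53 min = 42 h 0 min.

42.00 hours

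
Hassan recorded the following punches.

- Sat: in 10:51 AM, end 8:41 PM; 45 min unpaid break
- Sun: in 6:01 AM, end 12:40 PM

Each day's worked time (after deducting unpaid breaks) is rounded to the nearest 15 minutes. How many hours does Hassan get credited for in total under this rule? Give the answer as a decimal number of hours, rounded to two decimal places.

Sat: 10:51 AM–8:41 PM = 9 h 50 min − 45 min = 9 h 5 min → rounds to 9 h 0 min
Sun: 6:01 AM–12:40 PM = 6 h 39 min → rounds to 6 h 45 min
Total credited: 15 h 45 min.

15.75 hours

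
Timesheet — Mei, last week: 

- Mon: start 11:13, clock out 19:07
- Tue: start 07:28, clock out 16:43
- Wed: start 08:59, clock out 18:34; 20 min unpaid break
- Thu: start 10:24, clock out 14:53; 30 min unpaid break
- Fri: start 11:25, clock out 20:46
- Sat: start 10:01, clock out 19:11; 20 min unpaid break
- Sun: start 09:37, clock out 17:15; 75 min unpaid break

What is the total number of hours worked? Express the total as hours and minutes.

Mon: 11:13–19:07 = 7 h 54 min
Tue: 07:28–16:43 = 9 h 15 min
Wed: 08:59–18:34 = 9 h 35 min; less 20 min break → 9 h 15 min
Thu: 10:24–14:53 = 4 h 29 min; less 30 min break → 3 h 59 min
Fri: 11:25–20:46 = 9 h 21 min
Sat: 10:01–19:11 = 9 h 10 min; less 20 min break → 8 h 50 min
Sun: 09:37–17:15 = 7 h 38 min; less 75 min break → 6 h 23 min
Total: 7 h 54 min + 9 h 15 min + 9 h 15 min + 3 h 59 min + 9 h 21 min + 8 h 50 min + 6 h 23 min = 54 h 57 min.

54 h 57 min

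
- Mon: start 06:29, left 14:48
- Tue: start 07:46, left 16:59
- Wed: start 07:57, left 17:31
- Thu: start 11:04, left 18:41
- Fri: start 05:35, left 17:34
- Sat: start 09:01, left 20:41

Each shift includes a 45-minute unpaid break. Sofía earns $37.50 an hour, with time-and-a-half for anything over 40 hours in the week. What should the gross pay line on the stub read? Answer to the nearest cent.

$2280.00

Mon: 06:29–14:48 = 8 h 19 min; less 45 min break → 7 h 34 min
Tue: 07:46–16:59 = 9 h 13 min; less 45 min break → 8 h 28 min
Wed: 07:57–17:31 = 9 h 34 min; less 45 min break → 8 h 49 min
Thu: 11:04–18:41 = 7 h 37 min; less 45 min break → 6 h 52 min
Fri: 05:35–17:34 = 11 h 59 min; less 45 min break → 11 h 14 min
Sat: 09:01–20:41 = 11 h 40 min; less 45 min break → 10 h 55 min
Total worked: 53 h 52 min = 3232 min.
Regular 40 h 0 min = 2400 min at $37.50/h; overtime 13 h 52 min = 832 min at $56.25/h.
Pay = (2400 × $37.50 + 832 × $56.25) ÷ 60 = $2280.00.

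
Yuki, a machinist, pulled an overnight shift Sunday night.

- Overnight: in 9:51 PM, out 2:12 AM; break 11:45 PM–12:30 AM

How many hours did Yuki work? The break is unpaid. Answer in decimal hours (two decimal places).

3.60 hours

Overnight: 9:51 PM → midnight = 2 h 9 min; midnight → 2:12 AM = 2 h 12 min; span 4 h 21 min; less 45 min break → 3 h 36 min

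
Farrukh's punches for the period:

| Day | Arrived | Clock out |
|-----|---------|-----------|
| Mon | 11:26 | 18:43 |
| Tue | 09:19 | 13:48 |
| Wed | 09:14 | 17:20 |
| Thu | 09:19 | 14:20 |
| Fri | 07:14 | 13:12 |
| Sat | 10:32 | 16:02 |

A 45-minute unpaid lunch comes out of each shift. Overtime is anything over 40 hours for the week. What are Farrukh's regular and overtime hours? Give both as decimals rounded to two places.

Regular 31.85 hours, overtime 0.00 hours

Mon: 11:26–18:43 = 7 h 17 min; less 45 min break → 6 h 32 min
Tue: 09:19–13:48 = 4 h 29 min; less 45 min break → 3 h 44 min
Wed: 09:14–17:20 = 8 h 6 min; less 45 min break → 7 h 21 min
Thu: 09:19–14:20 = 5 h 1 min; less 45 min break → 4 h 16 min
Fri: 07:14–13:12 = 5 h 58 min; less 45 min break → 5 h 13 min
Sat: 10:32–16:02 = 5 h 30 min; less 45 min break → 4 h 45 min
Total worked: 31 h 51 min = 31.85 h.
Threshold 40 h → overtime 0 h 0 min, regular 31 h 51 min.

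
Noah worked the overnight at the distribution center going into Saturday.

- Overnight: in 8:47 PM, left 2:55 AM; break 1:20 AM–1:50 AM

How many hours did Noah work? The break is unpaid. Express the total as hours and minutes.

Overnight: 8:47 PM → midnight = 3 h 13 min; midnight → 2:55 AM = 2 h 55 min; span 6 h 8 min; less 30 min break → 5 h 38 min

5 h 38 min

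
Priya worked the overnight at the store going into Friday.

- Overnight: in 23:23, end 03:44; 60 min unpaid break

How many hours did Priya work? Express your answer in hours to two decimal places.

Overnight: 23:23 → midnight = 0 h 37 min; midnight → 03:44 = 3 h 44 min; span 4 h 21 min; less 60 min break → 3 h 21 min

3.35 hours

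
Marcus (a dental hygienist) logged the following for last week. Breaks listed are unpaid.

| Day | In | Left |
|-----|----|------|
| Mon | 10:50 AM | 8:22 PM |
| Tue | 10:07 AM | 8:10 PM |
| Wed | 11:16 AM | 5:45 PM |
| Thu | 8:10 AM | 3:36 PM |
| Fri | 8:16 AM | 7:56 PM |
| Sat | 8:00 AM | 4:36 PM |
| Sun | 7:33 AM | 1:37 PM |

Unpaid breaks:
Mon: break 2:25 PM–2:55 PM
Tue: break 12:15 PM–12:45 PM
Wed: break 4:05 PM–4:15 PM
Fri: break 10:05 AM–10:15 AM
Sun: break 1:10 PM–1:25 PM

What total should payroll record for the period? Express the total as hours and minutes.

Mon: 10:50 AM–8:22 PM = 9 h 32 min; less 30 min break → 9 h 2 min
Tue: 10:07 AM–8:10 PM = 10 h 3 min; less 30 min break → 9 h 33 min
Wed: 11:16 AM–5:45 PM = 6 h 29 min; less 10 min break → 6 h 19 min
Thu: 8:10 AM–3:36 PM = 7 h 26 min
Fri: 8:16 AM–7:56 PM = 11 h 40 min; less 10 min break → 11 h 30 min
Sat: 8:00 AM–4:36 PM = 8 h 36 min
Sun: 7:33 AM–1:37 PM = 6 h 4 min; less 15 min break → 5 h 49 min
Total: 9 h 2 min + 9 h 33 min + 6 h 19 min + 7 h 26 min + 11 h 30 min + 8 h 36 min + 5 h 49 min = 58 h 15 min.

58 h 15 min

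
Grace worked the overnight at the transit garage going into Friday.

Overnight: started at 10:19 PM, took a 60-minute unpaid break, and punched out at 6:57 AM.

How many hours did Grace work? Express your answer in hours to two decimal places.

Overnight: 10:19 PM → midnight = 1 h 41 min; midnight → 6:57 AM = 6 h 57 min; span 8 h 38 min; less 60 min break → 7 h 38 min

7.63 hours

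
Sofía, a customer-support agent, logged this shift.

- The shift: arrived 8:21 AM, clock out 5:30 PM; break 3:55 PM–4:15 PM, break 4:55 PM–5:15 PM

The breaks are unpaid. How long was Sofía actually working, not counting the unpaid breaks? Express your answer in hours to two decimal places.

8.48 hours

The shift: 8:21 AM–5:30 PM = 9 h 9 min; less 40 min break → 8 h 29 min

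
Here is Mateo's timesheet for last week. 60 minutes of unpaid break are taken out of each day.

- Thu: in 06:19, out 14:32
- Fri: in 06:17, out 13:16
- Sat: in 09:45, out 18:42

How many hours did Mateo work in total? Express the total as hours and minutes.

Thu: 06:19–14:32 = 8 h 13 min; less 60 min break → 7 h 13 min
Fri: 06:17–13:16 = 6 h 59 min; less 60 min break → 5 h 59 min
Sat: 09:45–18:42 = 8 h 57 min; less 60 min break → 7 h 57 min
Total: 7 h 13 min + 5 h 59 min + 7 h 57 min = 21 h 9 min.

21 h 9 min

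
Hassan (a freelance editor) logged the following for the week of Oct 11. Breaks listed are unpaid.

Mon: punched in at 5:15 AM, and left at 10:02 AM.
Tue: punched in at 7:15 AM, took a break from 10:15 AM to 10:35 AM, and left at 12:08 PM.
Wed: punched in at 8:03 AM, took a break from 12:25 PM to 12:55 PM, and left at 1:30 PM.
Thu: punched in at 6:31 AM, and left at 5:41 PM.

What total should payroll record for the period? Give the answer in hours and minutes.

Mon: 5:15 AM–10:02 AM = 4 h 47 min
Tue: 7:15 AM–12:08 PM = 4 h 53 min; less 20 min break → 4 h 33 min
Wed: 8:03 AM–1:30 PM = 5 h 27 min; less 30 min break → 4 h 57 min
Thu: 6:31 AM–5:41 PM = 11 h 10 min
Total: 4 h 47 min + 4 h 33 min + 4 h 57 min + 11 h 10 min = 25 h 27 min.

25 h 27 min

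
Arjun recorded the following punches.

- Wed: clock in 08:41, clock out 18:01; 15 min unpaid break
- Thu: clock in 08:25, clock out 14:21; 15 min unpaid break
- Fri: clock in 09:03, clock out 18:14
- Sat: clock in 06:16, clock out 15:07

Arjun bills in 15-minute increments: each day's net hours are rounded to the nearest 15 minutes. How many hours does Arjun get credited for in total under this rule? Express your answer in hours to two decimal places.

32.75 hours

Wed: 08:41–18:01 = 9 h 20 min − 15 min = 9 h 5 min → rounds to 9 h 0 min
Thu: 08:25–14:21 = 5 h 56 min − 15 min = 5 h 41 min → rounds to 5 h 45 min
Fri: 09:03–18:14 = 9 h 11 min → rounds to 9 h 15 min
Sat: 06:16–15:07 = 8 h 51 min → rounds to 8 h 45 min
Total credited: 32 h 45 min.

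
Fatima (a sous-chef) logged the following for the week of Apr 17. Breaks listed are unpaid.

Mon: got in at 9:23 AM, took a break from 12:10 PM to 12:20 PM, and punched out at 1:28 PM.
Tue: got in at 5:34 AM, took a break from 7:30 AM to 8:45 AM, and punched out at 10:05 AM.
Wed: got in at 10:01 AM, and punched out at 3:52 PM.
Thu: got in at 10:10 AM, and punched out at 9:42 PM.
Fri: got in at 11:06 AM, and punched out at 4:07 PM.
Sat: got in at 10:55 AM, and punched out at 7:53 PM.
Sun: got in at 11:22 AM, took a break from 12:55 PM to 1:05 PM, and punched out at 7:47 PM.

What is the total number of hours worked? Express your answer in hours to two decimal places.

Mon: 9:23 AM–1:28 PM = 4 h 5 min; less 10 min break → 3 h 55 min
Tue: 5:34 AM–10:05 AM = 4 h 31 min; less 75 min break → 3 h 16 min
Wed: 10:01 AM–3:52 PM = 5 h 51 min
Thu: 10:10 AM–9:42 PM = 11 h 32 min
Fri: 11:06 AM–4:07 PM = 5 h 1 min
Sat: 10:55 AM–7:53 PM = 8 h 58 min
Sun: 11:22 AM–7:47 PM = 8 h 25 min; less 10 min break → 8 h 15 min
Total: 3 h 55 min + 3 h 16 min + 5 h 51 min + 11 h 32 min + 5 h 1 min + 8 h 58 min + 8 h 15 min = 46 h 48 min.

46.80 hours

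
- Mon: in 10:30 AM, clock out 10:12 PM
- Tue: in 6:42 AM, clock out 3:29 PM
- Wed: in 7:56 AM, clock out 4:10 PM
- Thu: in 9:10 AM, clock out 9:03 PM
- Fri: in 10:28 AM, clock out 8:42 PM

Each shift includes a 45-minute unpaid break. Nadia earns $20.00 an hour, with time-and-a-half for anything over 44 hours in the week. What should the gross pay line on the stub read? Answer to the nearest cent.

Mon: 10:30 AM–10:12 PM = 11 h 42 min; less 45 min break → 10 h 57 min
Tue: 6:42 AM–3:29 PM = 8 h 47 min; less 45 min break → 8 h 2 min
Wed: 7:56 AM–4:10 PM = 8 h 14 min; less 45 min break → 7 h 29 min
Thu: 9:10 AM–9:03 PM = 11 h 53 min; less 45 min break → 11 h 8 min
Fri: 10:28 AM–8:42 PM = 10 h 14 min; less 45 min break → 9 h 29 min
Total worked: 47 h 5 min = 2825 min.
Regular 44 h 0 min = 2640 min at $20.00/h; overtime 3 h 5 min = 185 min at $30.00/h.
Pay = (2640 × $20.00 + 185 × $30.00) ÷ 60 = $972.50.

$972.50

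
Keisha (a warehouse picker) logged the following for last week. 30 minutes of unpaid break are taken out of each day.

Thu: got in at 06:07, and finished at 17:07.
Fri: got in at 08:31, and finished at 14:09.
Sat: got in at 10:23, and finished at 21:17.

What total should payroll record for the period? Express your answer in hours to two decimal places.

26.03 hours

Thu: 06:07–17:07 = 11 h 0 min; less 30 min break → 10 h 30 min
Fri: 08:31–14:09 = 5 h 38 min; less 30 min break → 5 h 8 min
Sat: 10:23–21:17 = 10 h 54 min; less 30 min break → 10 h 24 min
Total: 10 h 30 min + 5 h 8 min + 10 h 24 min = 26 h 2 min.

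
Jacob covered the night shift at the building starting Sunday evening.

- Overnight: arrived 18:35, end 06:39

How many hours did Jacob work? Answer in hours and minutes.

12 h 4 min

Overnight: 18:35 → midnight = 5 h 25 min; midnight → 06:39 = 6 h 39 min; span 12 h 4 min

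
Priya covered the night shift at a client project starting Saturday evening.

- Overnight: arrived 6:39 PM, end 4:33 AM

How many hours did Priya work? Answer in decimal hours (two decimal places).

Overnight: 6:39 PM → midnight = 5 h 21 min; midnight → 4:33 AM = 4 h 33 min; span 9 h 54 min

9.90 hours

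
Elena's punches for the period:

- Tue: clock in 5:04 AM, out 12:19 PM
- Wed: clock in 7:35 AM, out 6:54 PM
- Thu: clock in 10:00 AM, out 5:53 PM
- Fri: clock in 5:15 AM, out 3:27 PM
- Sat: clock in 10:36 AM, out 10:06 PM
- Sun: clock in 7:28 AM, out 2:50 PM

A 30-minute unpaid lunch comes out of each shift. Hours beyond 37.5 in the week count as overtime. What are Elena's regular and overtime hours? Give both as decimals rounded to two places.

Regular 37.50 hours, overtime 15.02 hours

Tue: 5:04 AM–12:19 PM = 7 h 15 min; less 30 min break → 6 h 45 min
Wed: 7:35 AM–6:54 PM = 11 h 19 min; less 30 min break → 10 h 49 min
Thu: 10:00 AM–5:53 PM = 7 h 53 min; less 30 min break → 7 h 23 min
Fri: 5:15 AM–3:27 PM = 10 h 12 min; less 30 min break → 9 h 42 min
Sat: 10:36 AM–10:06 PM = 11 h 30 min; less 30 min break → 11 h 0 min
Sun: 7:28 AM–2:50 PM = 7 h 22 min; less 30 min break → 6 h 52 min
Total worked: 52 h 31 min = 52.52 h.
Threshold 37.5 h → overtime 15 h 1 min, regular 37 h 30 min.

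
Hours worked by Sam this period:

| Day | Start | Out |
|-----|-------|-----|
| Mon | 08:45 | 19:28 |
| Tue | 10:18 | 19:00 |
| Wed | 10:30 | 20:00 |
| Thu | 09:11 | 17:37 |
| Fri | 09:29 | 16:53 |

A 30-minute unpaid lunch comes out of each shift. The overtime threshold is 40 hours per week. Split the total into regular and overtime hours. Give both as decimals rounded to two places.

Regular 40.00 hours, overtime 2.25 hours

Mon: 08:45–19:28 = 10 h 43 min; less 30 min break → 10 h 13 min
Tue: 10:18–19:00 = 8 h 42 min; less 30 min break → 8 h 12 min
Wed: 10:30–20:00 = 9 h 30 min; less 30 min break → 9 h 0 min
Thu: 09:11–17:37 = 8 h 26 min; less 30 min break → 7 h 56 min
Fri: 09:29–16:53 = 7 h 24 min; less 30 min break → 6 h 54 min
Total worked: 42 h 15 min = 42.25 h.
Threshold 40 h → overtime 2 h 15 min, regular 40 h 0 min.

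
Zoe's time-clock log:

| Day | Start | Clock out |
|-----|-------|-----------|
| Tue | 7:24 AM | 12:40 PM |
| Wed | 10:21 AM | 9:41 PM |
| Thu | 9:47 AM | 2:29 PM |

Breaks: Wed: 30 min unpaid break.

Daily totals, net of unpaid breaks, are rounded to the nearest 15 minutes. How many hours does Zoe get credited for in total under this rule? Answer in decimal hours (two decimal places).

Tue: 7:24 AM–12:40 PM = 5 h 16 min → rounds to 5 h 15 min
Wed: 10:21 AM–9:41 PM = 11 h 20 min − 30 min = 10 h 50 min → rounds to 10 h 45 min
Thu: 9:47 AM–2:29 PM = 4 h 42 min → rounds to 4 h 45 min
Total credited: 20 h 45 min.

20.75 hours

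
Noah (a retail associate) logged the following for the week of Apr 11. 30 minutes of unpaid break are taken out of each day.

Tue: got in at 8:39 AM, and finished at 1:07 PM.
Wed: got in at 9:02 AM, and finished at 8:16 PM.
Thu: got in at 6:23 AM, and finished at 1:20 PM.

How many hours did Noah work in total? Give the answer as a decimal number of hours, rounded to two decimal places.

21.15 hours

Tue: 8:39 AM–1:07 PM = 4 h 28 min; less 30 min break → 3 h 58 min
Wed: 9:02 AM–8:16 PM = 11 h 14 min; less 30 min break → 10 h 44 min
Thu: 6:23 AM–1:20 PM = 6 h 57 min; less 30 min break → 6 h 27 min
Total: 3 h 58 min + 10 h 44 min + 6 h 27 min = 21 h 9 min.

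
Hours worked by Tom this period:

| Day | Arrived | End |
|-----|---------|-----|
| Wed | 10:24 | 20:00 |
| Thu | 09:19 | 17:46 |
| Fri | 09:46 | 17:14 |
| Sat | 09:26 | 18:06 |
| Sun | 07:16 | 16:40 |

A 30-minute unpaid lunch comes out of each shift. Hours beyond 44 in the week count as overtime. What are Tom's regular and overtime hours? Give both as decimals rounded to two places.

Regular 41.08 hours, overtime 0.00 hours

Wed: 10:24–20:00 = 9 h 36 min; less 30 min break → 9 h 6 min
Thu: 09:19–17:46 = 8 h 27 min; less 30 min break → 7 h 57 min
Fri: 09:46–17:14 = 7 h 28 min; less 30 min break → 6 h 58 min
Sat: 09:26–18:06 = 8 h 40 min; less 30 min break → 8 h 10 min
Sun: 07:16–16:40 = 9 h 24 min; less 30 min break → 8 h 54 min
Total worked: 41 h 5 min = 41.08 h.
Threshold 44 h → overtime 0 h 0 min, regular 41 h 5 min.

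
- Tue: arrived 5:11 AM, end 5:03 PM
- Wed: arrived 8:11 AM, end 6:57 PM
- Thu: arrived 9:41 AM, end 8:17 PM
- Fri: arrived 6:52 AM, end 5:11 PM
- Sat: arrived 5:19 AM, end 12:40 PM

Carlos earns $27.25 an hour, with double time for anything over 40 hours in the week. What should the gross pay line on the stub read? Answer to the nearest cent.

$1684.05

Tue: 5:11 AM–5:03 PM = 11 h 52 min
Wed: 8:11 AM–6:57 PM = 10 h 46 min
Thu: 9:41 AM–8:17 PM = 10 h 36 min
Fri: 6:52 AM–5:11 PM = 10 h 19 min
Sat: 5:19 AM–12:40 PM = 7 h 21 min
Total worked: 50 h 54 min = 3054 min.
Regular 40 h 0 min = 2400 min at $27.25/h; overtime 10 h 54 min = 654 min at $54.50/h.
Pay = (2400 × $27.25 + 654 × $54.50) ÷ 60 = $1684.05.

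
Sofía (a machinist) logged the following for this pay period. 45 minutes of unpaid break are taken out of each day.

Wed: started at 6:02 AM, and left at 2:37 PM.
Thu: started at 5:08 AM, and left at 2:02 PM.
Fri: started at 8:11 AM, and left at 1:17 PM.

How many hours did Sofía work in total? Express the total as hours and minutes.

20 h 20 min

Wed: 6:02 AM–2:37 PM = 8 h 35 min; less 45 min break → 7 h 50 min
Thu: 5:08 AM–2:02 PM = 8 h 54 min; less 45 min break → 8 h 9 min
Fri: 8:11 AM–1:17 PM = 5 h 6 min; less 45 min break → 4 h 21 min
Total: 7 h 50 min + 8 h 9 min + 4 h 21 min = 20 h 20 min.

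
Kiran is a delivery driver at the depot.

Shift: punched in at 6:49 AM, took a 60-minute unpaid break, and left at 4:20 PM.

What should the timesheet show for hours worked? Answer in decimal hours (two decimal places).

Shift: 6:49 AM–4:20 PM = 9 h 31 min; less 60 min break → 8 h 31 min

8.52 hours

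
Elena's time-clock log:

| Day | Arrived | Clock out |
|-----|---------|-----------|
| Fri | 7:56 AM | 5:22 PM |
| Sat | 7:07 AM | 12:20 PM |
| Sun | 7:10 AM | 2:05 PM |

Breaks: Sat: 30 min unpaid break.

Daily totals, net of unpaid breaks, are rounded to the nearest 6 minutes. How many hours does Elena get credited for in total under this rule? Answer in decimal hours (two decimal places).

Fri: 7:56 AM–5:22 PM = 9 h 26 min → rounds to 9 h 24 min
Sat: 7:07 AM–12:20 PM = 5 h 13 min − 30 min = 4 h 43 min → rounds to 4 h 42 min
Sun: 7:10 AM–2:05 PM = 6 h 55 min → rounds to 6 h 54 min
Total credited: 21 h 0 min.

21.00 hours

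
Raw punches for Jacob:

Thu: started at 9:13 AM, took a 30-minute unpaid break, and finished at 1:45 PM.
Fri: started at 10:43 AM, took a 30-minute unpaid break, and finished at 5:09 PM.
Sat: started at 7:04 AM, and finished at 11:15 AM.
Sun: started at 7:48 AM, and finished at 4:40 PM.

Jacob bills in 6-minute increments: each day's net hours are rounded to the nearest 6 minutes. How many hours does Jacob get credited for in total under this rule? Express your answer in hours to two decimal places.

23.00 hours

Thu: 9:13 AM–1:45 PM = 4 h 32 min − 30 min = 4 h 2 min → rounds to 4 h 0 min
Fri: 10:43 AM–5:09 PM = 6 h 26 min − 30 min = 5 h 56 min → rounds to 5 h 54 min
Sat: 7:04 AM–11:15 AM = 4 h 11 min → rounds to 4 h 12 min
Sun: 7:48 AM–4:40 PM = 8 h 52 min → rounds to 8 h 54 min
Total credited: 23 h 0 min.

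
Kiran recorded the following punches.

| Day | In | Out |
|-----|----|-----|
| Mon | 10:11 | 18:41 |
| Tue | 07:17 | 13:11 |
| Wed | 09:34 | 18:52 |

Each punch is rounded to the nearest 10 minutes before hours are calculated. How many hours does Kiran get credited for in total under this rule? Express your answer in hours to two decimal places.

23.67 hours

Mon: in 10:11→10:10, out 18:41→18:40; 8 h 30 min
Tue: in 07:17→07:20, out 13:11→13:10; 5 h 50 min
Wed: in 09:34→09:30, out 18:52→18:50; 9 h 20 min
Total credited: 23 h 40 min.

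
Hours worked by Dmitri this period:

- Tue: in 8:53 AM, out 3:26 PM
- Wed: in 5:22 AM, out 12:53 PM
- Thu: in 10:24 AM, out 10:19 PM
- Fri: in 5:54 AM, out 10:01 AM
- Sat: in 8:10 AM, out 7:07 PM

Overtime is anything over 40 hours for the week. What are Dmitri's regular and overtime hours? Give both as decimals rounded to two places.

Tue: 8:53 AM–3:26 PM = 6 h 33 min
Wed: 5:22 AM–12:53 PM = 7 h 31 min
Thu: 10:24 AM–10:19 PM = 11 h 55 min
Fri: 5:54 AM–10:01 AM = 4 h 7 min
Sat: 8:10 AM–7:07 PM = 10 h 57 min
Total worked: 41 h 3 min = 41.05 h.
Threshold 40 h → overtime 1 h 3 min, regular 40 h 0 min.

Regular 40.00 hours, overtime 1.05 hours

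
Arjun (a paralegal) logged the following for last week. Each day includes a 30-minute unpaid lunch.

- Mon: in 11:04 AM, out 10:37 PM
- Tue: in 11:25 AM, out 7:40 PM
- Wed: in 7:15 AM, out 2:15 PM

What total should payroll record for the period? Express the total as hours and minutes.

25 h 18 min

Mon: 11:04 AM–10:37 PM = 11 h 33 min; less 30 min break → 11 h 3 min
Tue: 11:25 AM–7:40 PM = 8 h 15 min; less 30 min break → 7 h 45 min
Wed: 7:15 AM–2:15 PM = 7 h 0 min; less 30 min break → 6 h 30 min
Total: 11 h 3 min + 7 h 45 min + 6 h 30 min = 25 h 18 min.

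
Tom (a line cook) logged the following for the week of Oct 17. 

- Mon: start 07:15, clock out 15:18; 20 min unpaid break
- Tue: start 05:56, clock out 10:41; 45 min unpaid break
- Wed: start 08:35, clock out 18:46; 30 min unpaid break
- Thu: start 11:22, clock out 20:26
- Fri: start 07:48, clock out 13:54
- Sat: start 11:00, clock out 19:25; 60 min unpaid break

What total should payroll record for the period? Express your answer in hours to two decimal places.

43.98 hours

Mon: 07:15–15:18 = 8 h 3 min; less 20 min break → 7 h 43 min
Tue: 05:56–10:41 = 4 h 45 min; less 45 min break → 4 h 0 min
Wed: 08:35–18:46 = 10 h 11 min; less 30 min break → 9 h 41 min
Thu: 11:22–20:26 = 9 h 4 min
Fri: 07:48–13:54 = 6 h 6 min
Sat: 11:00–19:25 = 8 h 25 min; less 60 min break → 7 h 25 min
Total: 7 h 43 min + 4 h 0 min + 9 h 41 min + 9 h 4 min + 6 h 6 min + 7 h 25 min = 43 h 59 min.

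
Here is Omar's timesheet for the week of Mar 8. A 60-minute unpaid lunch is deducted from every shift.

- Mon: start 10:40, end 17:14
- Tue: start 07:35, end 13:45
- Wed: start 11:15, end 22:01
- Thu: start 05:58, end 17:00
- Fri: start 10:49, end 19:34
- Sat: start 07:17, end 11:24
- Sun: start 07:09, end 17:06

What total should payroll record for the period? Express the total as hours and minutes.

50 h 21 min

Mon: 10:40–17:14 = 6 h 34 min; less 60 min break → 5 h 34 min
Tue: 07:35–13:45 = 6 h 10 min; less 60 min break → 5 h 10 min
Wed: 11:15–22:01 = 10 h 46 min; less 60 min break → 9 h 46 min
Thu: 05:58–17:00 = 11 h 2 min; less 60 min break → 10 h 2 min
Fri: 10:49–19:34 = 8 h 45 min; less 60 min break → 7 h 45 min
Sat: 07:17–11:24 = 4 h 7 min; less 60 min break → 3 h 7 min
Sun: 07:09–17:06 = 9 h 57 min; less 60 min break → 8 h 57 min
Total: 5 h 34 min + 5 h 10 min + 9 h 46 min + 10 h 2 min + 7 h 45 min + 3 h 7 min + 8 h 57 min = 50 h 21 min.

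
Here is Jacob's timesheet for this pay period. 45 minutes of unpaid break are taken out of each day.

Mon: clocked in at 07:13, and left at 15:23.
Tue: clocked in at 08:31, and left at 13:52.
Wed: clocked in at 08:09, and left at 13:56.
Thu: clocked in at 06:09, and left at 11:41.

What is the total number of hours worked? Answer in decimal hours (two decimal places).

21.83 hours

Mon: 07:13–15:23 = 8 h 10 min; less 45 min break → 7 h 25 min
Tue: 08:31–13:52 = 5 h 21 min; less 45 min break → 4 h 36 min
Wed: 08:09–13:56 = 5 h 47 min; less 45 min break → 5 h 2 min
Thu: 06:09–11:41 = 5 h 32 min; less 45 min break → 4 h 47 min
Total: 7 h 25 min + 4 h 36 min + 5 h 2 min + 4 h 47 min = 21 h 50 min.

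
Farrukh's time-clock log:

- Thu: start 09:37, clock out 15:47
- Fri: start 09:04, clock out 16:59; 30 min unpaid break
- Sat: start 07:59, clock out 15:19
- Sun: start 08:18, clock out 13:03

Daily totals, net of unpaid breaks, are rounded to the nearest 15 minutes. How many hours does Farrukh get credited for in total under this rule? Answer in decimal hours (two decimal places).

Thu: 09:37–15:47 = 6 h 10 min → rounds to 6 h 15 min
Fri: 09:04–16:59 = 7 h 55 min − 30 min = 7 h 25 min → rounds to 7 h 30 min
Sat: 07:59–15:19 = 7 h 20 min → rounds to 7 h 15 min
Sun: 08:18–13:03 = 4 h 45 min → rounds to 4 h 45 min
Total credited: 25 h 45 min.

25.75 hours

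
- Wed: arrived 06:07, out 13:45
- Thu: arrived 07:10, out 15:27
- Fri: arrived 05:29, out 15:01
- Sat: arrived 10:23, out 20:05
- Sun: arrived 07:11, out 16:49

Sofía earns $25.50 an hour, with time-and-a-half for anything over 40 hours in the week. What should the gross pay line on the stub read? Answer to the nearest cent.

$1202.96

Wed: 06:07–13:45 = 7 h 38 min
Thu: 07:10–15:27 = 8 h 17 min
Fri: 05:29–15:01 = 9 h 32 min
Sat: 10:23–20:05 = 9 h 42 min
Sun: 07:11–16:49 = 9 h 38 min
Total worked: 44 h 47 min = 2687 min.
Regular 40 h 0 min = 2400 min at $25.50/h; overtime 4 h 47 min = 287 min at $38.25/h.
Pay = (2400 × $25.50 + 287 × $38.25) ÷ 60 = $1202.96.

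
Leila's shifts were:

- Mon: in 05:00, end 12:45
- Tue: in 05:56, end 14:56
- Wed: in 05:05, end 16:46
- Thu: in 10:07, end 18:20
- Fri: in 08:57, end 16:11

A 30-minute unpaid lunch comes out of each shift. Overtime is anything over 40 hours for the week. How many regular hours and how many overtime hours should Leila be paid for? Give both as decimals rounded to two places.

Regular 40.00 hours, overtime 1.38 hours

Mon: 05:00–12:45 = 7 h 45 min; less 30 min break → 7 h 15 min
Tue: 05:56–14:56 = 9 h 0 min; less 30 min break → 8 h 30 min
Wed: 05:05–16:46 = 11 h 41 min; less 30 min break → 11 h 11 min
Thu: 10:07–18:20 = 8 h 13 min; less 30 min break → 7 h 43 min
Fri: 08:57–16:11 = 7 h 14 min; less 30 min break → 6 h 44 min
Total worked: 41 h 23 min = 41.38 h.
Threshold 40 h → overtime 1 h 23 min, regular 40 h 0 min.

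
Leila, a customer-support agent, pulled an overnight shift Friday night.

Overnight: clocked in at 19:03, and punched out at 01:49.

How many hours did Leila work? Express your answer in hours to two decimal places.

Overnight: 19:03 → midnight = 4 h 57 min; midnight → 01:49 = 1 h 49 min; span 6 h 46 min

6.77 hours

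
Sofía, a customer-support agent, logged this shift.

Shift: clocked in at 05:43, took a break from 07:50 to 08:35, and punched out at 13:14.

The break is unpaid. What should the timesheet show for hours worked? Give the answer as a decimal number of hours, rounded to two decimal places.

Shift: 05:43–13:14 = 7 h 31 min; less 45 min break → 6 h 46 min

6.77 hours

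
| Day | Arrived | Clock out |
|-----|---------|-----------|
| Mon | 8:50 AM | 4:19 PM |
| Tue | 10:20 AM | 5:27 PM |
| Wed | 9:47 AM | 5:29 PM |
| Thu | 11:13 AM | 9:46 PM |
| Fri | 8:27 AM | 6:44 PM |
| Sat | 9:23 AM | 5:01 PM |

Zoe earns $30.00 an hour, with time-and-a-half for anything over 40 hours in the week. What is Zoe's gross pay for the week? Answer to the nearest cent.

Mon: 8:50 AM–4:19 PM = 7 h 29 min
Tue: 10:20 AM–5:27 PM = 7 h 7 min
Wed: 9:47 AM–5:29 PM = 7 h 42 min
Thu: 11:13 AM–9:46 PM = 10 h 33 min
Fri: 8:27 AM–6:44 PM = 10 h 17 min
Sat: 9:23 AM–5:01 PM = 7 h 38 min
Total worked: 50 h 46 min = 3046 min.
Regular 40 h 0 min = 2400 min at $30.00/h; overtime 10 h 46 min = 646 min at $45.00/h.
Pay = (2400 × $30.00 + 646 × $45.00) ÷ 60 = $1684.50.

$1684.50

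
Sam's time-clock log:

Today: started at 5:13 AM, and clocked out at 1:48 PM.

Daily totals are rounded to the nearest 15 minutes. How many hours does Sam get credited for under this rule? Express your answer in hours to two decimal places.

Today: 5:13 AM–1:48 PM = 8 h 35 min → rounds to 8 h 30 min

8.50 hours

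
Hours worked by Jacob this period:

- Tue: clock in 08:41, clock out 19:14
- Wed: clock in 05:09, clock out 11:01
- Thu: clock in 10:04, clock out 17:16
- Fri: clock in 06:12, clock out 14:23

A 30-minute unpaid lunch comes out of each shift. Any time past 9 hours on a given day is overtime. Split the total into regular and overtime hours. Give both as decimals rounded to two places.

Regular 28.75 hours, overtime 1.05 hours

Tue: 08:41–19:14 = 10 h 33 min; less 30 min break → 10 h 3 min
Wed: 05:09–11:01 = 5 h 52 min; less 30 min break → 5 h 22 min
Thu: 10:04–17:16 = 7 h 12 min; less 30 min break → 6 h 42 min
Fri: 06:12–14:23 = 8 h 11 min; less 30 min break → 7 h 41 min
Tue reg 9 h 0 min / OT 1 h 3 min; Wed reg 5 h 22 min / OT 0 h 0 min; Thu reg 6 h 42 min / OT 0 h 0 min; Fri reg 7 h 41 min / OT 0 h 0 min.
Totals: regular 28 h 45 min, overtime 1 h 3 min.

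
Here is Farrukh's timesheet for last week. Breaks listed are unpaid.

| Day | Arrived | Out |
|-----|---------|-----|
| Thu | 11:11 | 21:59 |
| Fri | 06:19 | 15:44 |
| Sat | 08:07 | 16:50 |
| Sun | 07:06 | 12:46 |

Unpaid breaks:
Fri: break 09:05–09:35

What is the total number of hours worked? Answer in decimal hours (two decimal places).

Thu: 11:11–21:59 = 10 h 48 min
Fri: 06:19–15:44 = 9 h 25 min; less 30 min break → 8 h 55 min
Sat: 08:07–16:50 = 8 h 43 min
Sun: 07:06–12:46 = 5 h 40 min
Total: 10 h 48 min + 8 h 55 min + 8 h 43 min + 5 h 40 min = 34 h 6 min.

34.10 hours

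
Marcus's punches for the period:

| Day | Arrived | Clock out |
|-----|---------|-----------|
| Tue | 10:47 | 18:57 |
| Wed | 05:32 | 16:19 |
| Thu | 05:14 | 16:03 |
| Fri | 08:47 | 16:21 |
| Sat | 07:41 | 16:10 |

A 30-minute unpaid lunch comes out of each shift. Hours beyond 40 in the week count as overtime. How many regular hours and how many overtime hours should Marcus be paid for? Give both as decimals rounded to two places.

Tue: 10:47–18:57 = 8 h 10 min; less 30 min break → 7 h 40 min
Wed: 05:32–16:19 = 10 h 47 min; less 30 min break → 10 h 17 min
Thu: 05:14–16:03 = 10 h 49 min; less 30 min break → 10 h 19 min
Fri: 08:47–16:21 = 7 h 34 min; less 30 min break → 7 h 4 min
Sat: 07:41–16:10 = 8 h 29 min; less 30 min break → 7 h 59 min
Total worked: 43 h 19 min = 43.32 h.
Threshold 40 h → overtime 3 h 19 min, regular 40 h 0 min.

Regular 40.00 hours, overtime 3.32 hours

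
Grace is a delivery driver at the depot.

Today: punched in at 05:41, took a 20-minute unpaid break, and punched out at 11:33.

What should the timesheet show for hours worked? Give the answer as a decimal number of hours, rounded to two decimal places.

5.53 hours

Today: 05:41–11:33 = 5 h 52 min; less 20 min break → 5 h 32 min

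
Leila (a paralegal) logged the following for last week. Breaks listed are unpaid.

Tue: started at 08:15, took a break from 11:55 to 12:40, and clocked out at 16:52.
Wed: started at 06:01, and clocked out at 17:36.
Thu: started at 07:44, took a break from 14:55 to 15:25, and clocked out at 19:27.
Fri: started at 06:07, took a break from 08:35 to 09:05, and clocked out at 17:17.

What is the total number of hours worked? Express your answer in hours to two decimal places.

Tue: 08:15–16:52 = 8 h 37 min; less 45 min break → 7 h 52 min
Wed: 06:01–17:36 = 11 h 35 min
Thu: 07:44–19:27 = 11 h 43 min; less 30 min break → 11 h 13 min
Fri: 06:07–17:17 = 11 h 10 min; less 30 min break → 10 h 40 min
Total: 7 h 52 min + 11 h 35 min + 11 h 13 min + 10 h 40 min = 41 h 20 min.

41.33 hours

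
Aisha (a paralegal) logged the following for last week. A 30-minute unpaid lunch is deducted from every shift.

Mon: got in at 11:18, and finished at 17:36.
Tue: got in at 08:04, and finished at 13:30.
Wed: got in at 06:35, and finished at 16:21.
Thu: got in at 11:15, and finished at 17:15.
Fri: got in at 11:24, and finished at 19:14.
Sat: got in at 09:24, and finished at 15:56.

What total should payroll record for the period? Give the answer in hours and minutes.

38 h 52 min

Mon: 11:18–17:36 = 6 h 18 min; less 30 min break → 5 h 48 min
Tue: 08:04–13:30 = 5 h 26 min; less 30 min break → 4 h 56 min
Wed: 06:35–16:21 = 9 h 46 min; less 30 min break → 9 h 16 min
Thu: 11:15–17:15 = 6 h 0 min; less 30 min break → 5 h 30 min
Fri: 11:24–19:14 = 7 h 50 min; less 30 min break → 7 h 20 min
Sat: 09:24–15:56 = 6 h 32 min; less 30 min break → 6 h 2 min
Total: 5 h 48 min + 4 h 56 min + 9 h 16 min + 5 h 30 min + 7 h 20 min + 6 h 2 min = 38 h 52 min.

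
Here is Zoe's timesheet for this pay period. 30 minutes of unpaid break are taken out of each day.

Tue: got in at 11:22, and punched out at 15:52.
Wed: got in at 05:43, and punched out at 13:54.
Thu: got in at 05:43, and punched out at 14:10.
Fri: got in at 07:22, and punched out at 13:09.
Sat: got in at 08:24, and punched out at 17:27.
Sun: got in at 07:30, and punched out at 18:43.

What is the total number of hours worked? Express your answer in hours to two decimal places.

Tue: 11:22–15:52 = 4 h 30 min; less 30 min break → 4 h 0 min
Wed: 05:43–13:54 = 8 h 11 min; less 30 min break → 7 h 41 min
Thu: 05:43–14:10 = 8 h 27 min; less 30 min break → 7 h 57 min
Fri: 07:22–13:09 = 5 h 47 min; less 30 min break → 5 h 17 min
Sat: 08:24–17:27 = 9 h 3 min; less 30 min break → 8 h 33 min
Sun: 07:30–18:43 = 11 h 13 min; less 30 min break → 10 h 43 min
Total: 4 h 0 min + 7 h 41 min + 7 h 57 min + 5 h 17 min + 8 h 33 min + 10 h 43 min = 44 h 11 min.

44.18 hours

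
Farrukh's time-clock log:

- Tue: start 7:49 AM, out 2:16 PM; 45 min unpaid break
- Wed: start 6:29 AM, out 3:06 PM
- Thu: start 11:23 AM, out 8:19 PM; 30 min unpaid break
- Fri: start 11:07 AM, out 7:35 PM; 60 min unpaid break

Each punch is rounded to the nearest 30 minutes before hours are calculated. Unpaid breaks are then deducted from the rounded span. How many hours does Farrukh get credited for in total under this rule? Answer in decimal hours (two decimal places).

30.25 hours

Tue: in 7:49 AM→8:00 AM, out 2:16 PM→2:30 PM; 6 h 30 min − 45 min = 5 h 45 min
Wed: in 6:29 AM→6:30 AM, out 3:06 PM→3:00 PM; 8 h 30 min
Thu: in 11:23 AM→11:30 AM, out 8:19 PM→8:30 PM; 9 h 0 min − 30 min = 8 h 30 min
Fri: in 11:07 AM→11:00 AM, out 7:35 PM→7:30 PM; 8 h 30 min − 60 min = 7 h 30 min
Total credited: 30 h 15 min.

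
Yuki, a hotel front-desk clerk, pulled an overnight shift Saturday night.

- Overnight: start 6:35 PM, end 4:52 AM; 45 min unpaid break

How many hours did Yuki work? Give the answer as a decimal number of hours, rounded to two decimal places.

Overnight: 6:35 PM → midnight = 5 h 25 min; midnight → 4:52 AM = 4 h 52 min; span 10 h 17 min; less 45 min break → 9 h 32 min

9.53 hours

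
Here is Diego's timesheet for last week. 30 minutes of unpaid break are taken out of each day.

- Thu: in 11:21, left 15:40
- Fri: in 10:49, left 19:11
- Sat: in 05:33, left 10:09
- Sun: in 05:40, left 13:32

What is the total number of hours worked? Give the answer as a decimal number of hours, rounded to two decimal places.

23.15 hours

Thu: 11:21–15:40 = 4 h 19 min; less 30 min break → 3 h 49 min
Fri: 10:49–19:11 = 8 h 22 min; less 30 min break → 7 h 52 min
Sat: 05:33–10:09 = 4 h 36 min; less 30 min break → 4 h 6 min
Sun: 05:40–13:32 = 7 h 52 min; less 30 min break → 7 h 22 min
Total: 3 h 49 min + 7 h 52 min + 4 h 6 min + 7 h 22 min = 23 h 9 min.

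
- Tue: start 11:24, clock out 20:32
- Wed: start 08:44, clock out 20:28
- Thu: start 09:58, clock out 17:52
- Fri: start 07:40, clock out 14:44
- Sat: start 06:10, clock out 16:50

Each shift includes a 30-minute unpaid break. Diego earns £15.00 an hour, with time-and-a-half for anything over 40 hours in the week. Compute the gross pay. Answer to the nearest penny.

Tue: 11:24–20:32 = 9 h 8 min; less 30 min break → 8 h 38 min
Wed: 08:44–20:28 = 11 h 44 min; less 30 min break → 11 h 14 min
Thu: 09:58–17:52 = 7 h 54 min; less 30 min break → 7 h 24 min
Fri: 07:40–14:44 = 7 h 4 min; less 30 min break → 6 h 34 min
Sat: 06:10–16:50 = 10 h 40 min; less 30 min break → 10 h 10 min
Total worked: 44 h 0 min = 2640 min.
Regular 40 h 0 min = 2400 min at £15.00/h; overtime 4 h 0 min = 240 min at £22.50/h.
Pay = (2400 × £15.00 + 240 × £22.50) ÷ 60 = £690.00.

£690.00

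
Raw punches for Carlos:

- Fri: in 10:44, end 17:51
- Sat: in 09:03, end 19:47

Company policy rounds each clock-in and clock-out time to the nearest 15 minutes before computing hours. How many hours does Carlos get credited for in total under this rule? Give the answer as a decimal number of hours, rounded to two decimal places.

17.75 hours

Fri: in 10:44→10:45, out 17:51→17:45; 7 h 0 min
Sat: in 09:03→09:00, out 19:47→19:45; 10 h 45 min
Total credited: 17 h 45 min.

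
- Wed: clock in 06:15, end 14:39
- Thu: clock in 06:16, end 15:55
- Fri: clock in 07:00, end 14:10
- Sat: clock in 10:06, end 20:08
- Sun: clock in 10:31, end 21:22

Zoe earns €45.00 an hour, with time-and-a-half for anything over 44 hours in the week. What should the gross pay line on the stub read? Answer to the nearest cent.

Wed: 06:15–14:39 = 8 h 24 min
Thu: 06:16–15:55 = 9 h 39 min
Fri: 07:00–14:10 = 7 h 10 min
Sat: 10:06–20:08 = 10 h 2 min
Sun: 10:31–21:22 = 10 h 51 min
Total worked: 46 h 6 min = 2766 min.
Regular 44 h 0 min = 2640 min at €45.00/h; overtime 2 h 6 min = 126 min at €67.50/h.
Pay = (2640 × €45.00 + 126 × €67.50) ÷ 60 = €2121.75.

€2121.75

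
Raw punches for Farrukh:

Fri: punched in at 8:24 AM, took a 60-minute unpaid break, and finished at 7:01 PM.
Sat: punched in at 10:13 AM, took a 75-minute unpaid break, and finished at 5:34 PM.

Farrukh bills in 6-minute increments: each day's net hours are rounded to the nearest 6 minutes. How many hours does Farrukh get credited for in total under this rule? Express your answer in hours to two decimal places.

Fri: 8:24 AM–7:01 PM = 10 h 37 min − 60 min = 9 h 37 min → rounds to 9 h 36 min
Sat: 10:13 AM–5:34 PM = 7 h 21 min − 75 min = 6 h 6 min → rounds to 6 h 6 min
Total credited: 15 h 42 min.

15.70 hours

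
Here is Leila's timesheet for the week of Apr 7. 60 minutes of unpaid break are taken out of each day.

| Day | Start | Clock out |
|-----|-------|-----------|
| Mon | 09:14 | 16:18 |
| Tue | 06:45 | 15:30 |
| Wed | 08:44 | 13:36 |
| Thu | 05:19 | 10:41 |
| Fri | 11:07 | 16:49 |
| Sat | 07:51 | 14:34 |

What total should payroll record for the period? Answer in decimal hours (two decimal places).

32.47 hours

Mon: 09:14–16:18 = 7 h 4 min; less 60 min break → 6 h 4 min
Tue: 06:45–15:30 = 8 h 45 min; less 60 min break → 7 h 45 min
Wed: 08:44–13:36 = 4 h 52 min; less 60 min break → 3 h 52 min
Thu: 05:19–10:41 = 5 h 22 min; less 60 min break → 4 h 22 min
Fri: 11:07–16:49 = 5 h 42 min; less 60 min break → 4 h 42 min
Sat: 07:51–14:34 = 6 h 43 min; less 60 min break → 5 h 43 min
Total: 6 h 4 min + 7 h 45 min + 3 h 52 min + 4 h 22 min + 4 h 42 min + 5 h 43 min = 32 h 28 min.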